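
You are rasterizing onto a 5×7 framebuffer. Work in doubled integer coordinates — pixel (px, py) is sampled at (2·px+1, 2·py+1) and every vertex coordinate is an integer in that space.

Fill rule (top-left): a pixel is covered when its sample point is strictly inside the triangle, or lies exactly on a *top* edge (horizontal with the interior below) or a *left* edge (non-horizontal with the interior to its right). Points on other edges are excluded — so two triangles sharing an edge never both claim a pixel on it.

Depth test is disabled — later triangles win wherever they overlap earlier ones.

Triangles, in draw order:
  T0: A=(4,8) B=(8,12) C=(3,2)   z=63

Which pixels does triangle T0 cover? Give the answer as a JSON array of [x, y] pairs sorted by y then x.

T0:
  2·area = 20  (B↔C swapped to make it positive)
  edge (4, 8)→(3, 2): d=(-1,-6) top-left  bias=+0
  edge (3, 2)→(8, 12): d=(5,10) right/bottom  bias=-1
  edge (8, 12)→(4, 8): d=(-4,-4) top-left  bias=+0
    (0,2)@(1, 5): e=[-15,35,0] → ·  [on edge]
    (1,3)@(3, 7): e=[-5,25,0] → ·  [on edge]
    (2,3)@(5, 7): e=[7,5,8] → #
    (3,3)@(7, 7): e=[19,-15,16] → ·
    (2,4)@(5, 9): e=[5,15,0] → #  [on edge]
    (3,4)@(7, 9): e=[17,-5,8] → ·
    (2,5)@(5, 11): e=[3,25,-8] → ·
    (3,5)@(7, 11): e=[15,5,0] → #  [on edge]
    (4,5)@(9, 11): e=[27,-15,8] → ·
    (3,6)@(7, 13): e=[13,15,-8] → ·
    (4,6)@(9, 13): e=[25,-5,0] → ·  [on edge]
  covered (3 px):
    · · · · ·
    · · · · ·
    · · · · ·
    · · # · ·
    · · # · ·
    · · · # ·
    · · · · ·

Answer: [[2,3],[2,4],[3,5]]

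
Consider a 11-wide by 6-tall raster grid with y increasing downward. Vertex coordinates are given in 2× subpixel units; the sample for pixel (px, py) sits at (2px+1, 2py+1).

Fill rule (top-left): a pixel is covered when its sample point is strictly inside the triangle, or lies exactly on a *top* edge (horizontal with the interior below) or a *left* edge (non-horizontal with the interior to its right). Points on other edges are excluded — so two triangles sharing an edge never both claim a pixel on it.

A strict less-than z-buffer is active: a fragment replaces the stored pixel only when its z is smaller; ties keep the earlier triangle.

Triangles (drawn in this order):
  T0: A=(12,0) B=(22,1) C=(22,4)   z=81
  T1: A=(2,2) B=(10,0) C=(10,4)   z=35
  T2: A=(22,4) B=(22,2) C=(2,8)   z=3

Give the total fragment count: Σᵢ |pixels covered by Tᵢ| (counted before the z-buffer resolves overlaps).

T0:
  2·area = 30
  edge (12, 0)→(22, 1): d=(10,1) right/bottom  bias=-1
  edge (22, 1)→(22, 4): d=(0,3) right/bottom  bias=-1
  edge (22, 4)→(12, 0): d=(-10,-4) top-left  bias=+0
    (7,0)@(15, 1): e=[7,21,2] → X
    (8,0)@(17, 1): e=[5,15,10] → X
    (9,0)@(19, 1): e=[3,9,18] → X
    (10,0)@(21, 1): e=[1,3,26] → X
    (7,1)@(15, 3): e=[27,21,-18] → .
    (8,1)@(17, 3): e=[25,15,-10] → .
    (9,1)@(19, 3): e=[23,9,-2] → .
    (10,1)@(21, 3): e=[21,3,6] → X
    (10,2)@(21, 5): e=[41,3,-14] → .
  covered (5 px):
    . . . . . . . X X X X
    . . . . . . . . . . X
    . . . . . . . . . . .
    . . . . . . . . . . .
    . . . . . . . . . . .
    . . . . . . . . . . .
T1:
  2·area = 32
  edge (2, 2)→(10, 0): d=(8,-2) top-left  bias=+0
  edge (10, 0)→(10, 4): d=(0,4) right/bottom  bias=-1
  edge (10, 4)→(2, 2): d=(-8,-2) top-left  bias=+0
    (3,0)@(7, 1): e=[2,12,18] → X
    (4,0)@(9, 1): e=[6,4,22] → X
    (5,0)@(11, 1): e=[10,-4,26] → .
    (3,1)@(7, 3): e=[18,12,2] → X
    (5,1)@(11, 3): e=[26,-4,10] → .
    (3,2)@(7, 5): e=[34,12,-14] → .
    (4,2)@(9, 5): e=[38,4,-10] → .
  covered (4 px):
    . . . X X . . . . . .
    . . . X X . . . . . .
    . . . . . . . . . . .
    . . . . . . . . . . .
    . . . . . . . . . . .
    . . . . . . . . . . .
T2:
  2·area = 40  (B↔C swapped to make it positive)
  edge (22, 4)→(2, 8): d=(-20,4) right/bottom  bias=-1
  edge (2, 8)→(22, 2): d=(20,-6) top-left  bias=+0
  edge (22, 2)→(22, 4): d=(0,2) right/bottom  bias=-1
    (9,1)@(19, 3): e=[32,2,6] → X
    (10,1)@(21, 3): e=[24,14,2] → X
    (6,2)@(13, 5): e=[16,6,18] → X
    (7,2)@(15, 5): e=[8,18,14] → X
    (8,2)@(17, 5): e=[0,30,10] → .  [on edge]
    (9,2)@(19, 5): e=[-8,42,6] → .
    (10,2)@(21, 5): e=[-16,54,2] → .
    (3,3)@(7, 7): e=[0,10,30] → .  [on edge]
    (6,3)@(13, 7): e=[-24,46,18] → .
    (7,3)@(15, 7): e=[-32,58,14] → .
  covered (4 px):
    . . . . . . . . . . .
    . . . . . . . . . X X
    . . . . . . X X . . .
    . . . . . . . . . . .
    . . . . . . . . . . .
    . . . . . . . . . . .

Final: 13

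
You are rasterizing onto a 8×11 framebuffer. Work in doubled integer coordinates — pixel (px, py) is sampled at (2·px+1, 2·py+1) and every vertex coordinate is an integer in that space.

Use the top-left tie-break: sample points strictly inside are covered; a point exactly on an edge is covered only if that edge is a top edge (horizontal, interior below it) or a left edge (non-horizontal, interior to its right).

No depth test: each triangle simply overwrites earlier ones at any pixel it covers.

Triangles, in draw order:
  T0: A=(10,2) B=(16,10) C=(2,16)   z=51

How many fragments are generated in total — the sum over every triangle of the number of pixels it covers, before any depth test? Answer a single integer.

T0:
  2·area = 148
  edge (10, 2)→(16, 10): d=(6,8) right/bottom  bias=-1
  edge (16, 10)→(2, 16): d=(-14,6) right/bottom  bias=-1
  edge (2, 16)→(10, 2): d=(8,-14) top-left  bias=+0
    (4,2)@(9, 5): e=[26,112,10] → #
    (5,2)@(11, 5): e=[10,100,38] → #
    (6,2)@(13, 5): e=[-6,88,66] → ·
    (4,3)@(9, 7): e=[38,84,26] → #
    (6,3)@(13, 7): e=[6,60,82] → #
    (7,3)@(15, 7): e=[-10,48,110] → ·
    (3,4)@(7, 9): e=[66,68,14] → #
    (7,4)@(15, 9): e=[2,20,126] → #
    (2,5)@(5, 11): e=[94,52,2] → #
    (7,5)@(15, 11): e=[14,-8,142] → ·
    (2,6)@(5, 13): e=[106,24,18] → #
    (4,6)@(9, 13): e=[74,0,74] → ·  [on edge]
  covered (18 px):
    · · · · · · · ·
    · · · · · · · ·
    · · · · # # · ·
    · · · · # # # ·
    · · · # # # # #
    · · # # # # # ·
    · · # # · · · ·
    · # · · · · · ·
    · · · · · · · ·
    · · · · · · · ·
    · · · · · · · ·

Result: 18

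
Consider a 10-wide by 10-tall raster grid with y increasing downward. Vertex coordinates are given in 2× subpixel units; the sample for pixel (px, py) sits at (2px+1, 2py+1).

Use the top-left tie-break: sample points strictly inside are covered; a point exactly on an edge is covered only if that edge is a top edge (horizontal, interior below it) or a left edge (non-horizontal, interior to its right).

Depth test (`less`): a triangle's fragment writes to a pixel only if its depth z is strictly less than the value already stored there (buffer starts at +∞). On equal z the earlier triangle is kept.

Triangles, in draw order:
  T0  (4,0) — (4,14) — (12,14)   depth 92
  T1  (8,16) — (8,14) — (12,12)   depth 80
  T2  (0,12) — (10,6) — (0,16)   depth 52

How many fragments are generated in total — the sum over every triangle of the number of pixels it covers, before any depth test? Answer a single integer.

T0:
  2·area = 112  (B↔C swapped to make it positive)
  edge (4, 0)→(12, 14): d=(8,14) right/bottom  bias=-1
  edge (12, 14)→(4, 14): d=(-8,0) right/bottom  bias=-1
  edge (4, 14)→(4, 0): d=(0,-14) top-left  bias=+0
    (2,1)@(5, 3): e=[10,88,14] → #
    (3,1)@(7, 3): e=[-18,88,42] → ·
    (2,2)@(5, 5): e=[26,72,14] → #
    (3,2)@(7, 5): e=[-2,72,42] → ·
    (2,3)@(5, 7): e=[42,56,14] → #
    (3,3)@(7, 7): e=[14,56,42] → #
    (4,3)@(9, 7): e=[-14,56,70] → ·
    (2,4)@(5, 9): e=[58,40,14] → #
    (4,4)@(9, 9): e=[2,40,70] → #
    (5,4)@(11, 9): e=[-26,40,98] → ·
    (2,5)@(5, 11): e=[74,24,14] → #
    (5,5)@(11, 11): e=[-10,24,98] → ·
  covered (14 px):
    · · · · · · · · · ·
    · · # · · · · · · ·
    · · # · · · · · · ·
    · · # # · · · · · ·
    · · # # # · · · · ·
    · · # # # · · · · ·
    · · # # # # · · · ·
    · · · · · · · · · ·
    · · · · · · · · · ·
    · · · · · · · · · ·
T1:
  2·area = 8
  edge (8, 16)→(8, 14): d=(0,-2) top-left  bias=+0
  edge (8, 14)→(12, 12): d=(4,-2) top-left  bias=+0
  edge (12, 12)→(8, 16): d=(-4,4) right/bottom  bias=-1
    (9,2)@(19, 5): e=[22,-14,0] → ·  [on edge]
    (8,3)@(17, 7): e=[18,-10,0] → ·  [on edge]
    (7,4)@(15, 9): e=[14,-6,0] → ·  [on edge]
    (6,5)@(13, 11): e=[10,-2,0] → ·  [on edge]
    (5,6)@(11, 13): e=[6,2,0] → ·  [on edge]
    (4,7)@(9, 15): e=[2,6,0] → ·  [on edge]
    (3,8)@(7, 17): e=[-2,10,0] → ·  [on edge]
    (2,9)@(5, 19): e=[-6,14,0] → ·  [on edge]
  covered (0 px):
    · · · · · · · · · ·
    · · · · · · · · · ·
    · · · · · · · · · ·
    · · · · · · · · · ·
    · · · · · · · · · ·
    · · · · · · · · · ·
    · · · · · · · · · ·
    · · · · · · · · · ·
    · · · · · · · · · ·
    · · · · · · · · · ·
T2:
  2·area = 40
  edge (0, 12)→(10, 6): d=(10,-6) top-left  bias=+0
  edge (10, 6)→(0, 16): d=(-10,10) right/bottom  bias=-1
  edge (0, 16)→(0, 12): d=(0,-4) top-left  bias=+0
    (7,0)@(15, 1): e=[-20,0,60] → ·  [on edge]
    (6,1)@(13, 3): e=[-12,0,52] → ·  [on edge]
    (7,1)@(15, 3): e=[0,-20,60] → ·  [on edge]
    (5,2)@(11, 5): e=[-4,0,44] → ·  [on edge]
    (4,3)@(9, 7): e=[4,0,36] → ·  [on edge]
    (2,4)@(5, 9): e=[0,20,20] → #  [on edge]
    (3,4)@(7, 9): e=[12,0,28] → ·  [on edge]
    (1,5)@(3, 11): e=[8,20,12] → #
    (2,5)@(5, 11): e=[20,0,20] → ·  [on edge]
    (0,6)@(1, 13): e=[16,20,4] → #
    (1,6)@(3, 13): e=[28,0,12] → ·  [on edge]
    (0,7)@(1, 15): e=[36,0,4] → ·  [on edge]
  covered (3 px):
    · · · · · · · · · ·
    · · · · · · · · · ·
    · · · · · · · · · ·
    · · · · · · · · · ·
    · · # · · · · · · ·
    · # · · · · · · · ·
    # · · · · · · · · ·
    · · · · · · · · · ·
    · · · · · · · · · ·
    · · · · · · · · · ·

Final: 17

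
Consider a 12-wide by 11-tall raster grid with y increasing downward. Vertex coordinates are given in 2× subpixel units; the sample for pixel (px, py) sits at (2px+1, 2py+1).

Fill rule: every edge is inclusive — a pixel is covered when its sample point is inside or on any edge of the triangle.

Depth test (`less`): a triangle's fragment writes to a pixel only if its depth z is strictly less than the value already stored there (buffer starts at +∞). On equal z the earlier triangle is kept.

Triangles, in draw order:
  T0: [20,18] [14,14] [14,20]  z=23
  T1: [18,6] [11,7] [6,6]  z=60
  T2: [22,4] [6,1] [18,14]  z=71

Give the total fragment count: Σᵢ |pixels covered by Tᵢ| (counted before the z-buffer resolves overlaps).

T0:
  2·area = 36  (B↔C swapped to make it positive)
  edge (20, 18)→(14, 20): d=(-6,2) inclusive
  edge (14, 20)→(14, 14): d=(0,-6) inclusive
  edge (14, 14)→(20, 18): d=(6,4) inclusive
    (7,7)@(15, 15): e=[28,6,2] → #
    (8,7)@(17, 15): e=[24,18,-6] → ·
    (7,8)@(15, 17): e=[16,6,14] → #
    (8,8)@(17, 17): e=[12,18,6] → #
    (9,8)@(19, 17): e=[8,30,-2] → ·
    (11,8)@(23, 17): e=[0,54,-18] → ·  [on edge]
    (7,9)@(15, 19): e=[4,6,26] → #
    (8,9)@(17, 19): e=[0,18,18] → #  [on edge]
    (9,9)@(19, 19): e=[-4,30,10] → ·
    (5,10)@(11, 21): e=[0,-18,54] → ·  [on edge]
    (7,10)@(15, 21): e=[-8,6,38] → ·
    (8,10)@(17, 21): e=[-12,18,30] → ·
  covered (5 px):
    · · · · · · · · · · · ·
    · · · · · · · · · · · ·
    · · · · · · · · · · · ·
    · · · · · · · · · · · ·
    · · · · · · · · · · · ·
    · · · · · · · · · · · ·
    · · · · · · · · · · · ·
    · · · · · · · # · · · ·
    · · · · · · · # # · · ·
    · · · · · · · # # · · ·
    · · · · · · · · · · · ·
T1:
  2·area = 12
  edge (18, 6)→(11, 7): d=(-7,1) inclusive
  edge (11, 7)→(6, 6): d=(-5,-1) inclusive
  edge (6, 6)→(18, 6): d=(12,0) inclusive
    (0,2)@(1, 5): e=[24,0,-12] → ·  [on edge]
    (5,3)@(11, 7): e=[0,0,12] → #  [on edge]
    (6,3)@(13, 7): e=[-2,2,12] → ·
    (5,4)@(11, 9): e=[-14,-10,36] → ·
    (10,4)@(21, 9): e=[-24,0,36] → ·  [on edge]
  covered (1 px):
    · · · · · · · · · · · ·
    · · · · · · · · · · · ·
    · · · · · · · · · · · ·
    · · · · · # · · · · · ·
    · · · · · · · · · · · ·
    · · · · · · · · · · · ·
    · · · · · · · · · · · ·
    · · · · · · · · · · · ·
    · · · · · · · · · · · ·
    · · · · · · · · · · · ·
    · · · · · · · · · · · ·
T2:
  2·area = 172  (B↔C swapped to make it positive)
  edge (22, 4)→(18, 14): d=(-4,10) inclusive
  edge (18, 14)→(6, 1): d=(-12,-13) inclusive
  edge (6, 1)→(22, 4): d=(16,3) inclusive
    (4,1)@(9, 3): e=[134,15,23] → #
    (5,1)@(11, 3): e=[114,41,17] → #
    (6,1)@(13, 3): e=[94,67,11] → #
    (7,1)@(15, 3): e=[74,93,5] → #
    (8,1)@(17, 3): e=[54,119,-1] → ·
    (4,2)@(9, 5): e=[126,-9,55] → ·
    (5,2)@(11, 5): e=[106,17,49] → #
    (8,2)@(17, 5): e=[46,95,31] → #
    (9,2)@(19, 5): e=[26,121,25] → #
    (10,2)@(21, 5): e=[6,147,19] → #
    (11,2)@(23, 5): e=[-14,173,13] → ·
    (5,3)@(11, 7): e=[98,-7,81] → ·
  covered (19 px):
    · · · · · · · · · · · ·
    · · · · # # # # · · · ·
    · · · · · # # # # # # ·
    · · · · · · # # # # · ·
    · · · · · · · # # # · ·
    · · · · · · · · # # · ·
    · · · · · · · · · · · ·
    · · · · · · · · · · · ·
    · · · · · · · · · · · ·
    · · · · · · · · · · · ·
    · · · · · · · · · · · ·

Result: 25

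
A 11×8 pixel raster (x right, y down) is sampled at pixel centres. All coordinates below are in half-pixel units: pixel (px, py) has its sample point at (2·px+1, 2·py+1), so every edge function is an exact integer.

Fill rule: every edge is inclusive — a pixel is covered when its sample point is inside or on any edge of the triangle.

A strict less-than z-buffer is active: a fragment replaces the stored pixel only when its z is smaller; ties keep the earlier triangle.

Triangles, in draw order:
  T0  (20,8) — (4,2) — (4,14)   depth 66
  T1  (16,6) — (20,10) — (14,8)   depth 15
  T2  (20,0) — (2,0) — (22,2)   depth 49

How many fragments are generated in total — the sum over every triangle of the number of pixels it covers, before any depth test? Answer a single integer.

T0:
  2·area = 192  (B↔C swapped to make it positive)
  edge (20, 8)→(4, 14): d=(-16,6) inclusive
  edge (4, 14)→(4, 2): d=(0,-12) inclusive
  edge (4, 2)→(20, 8): d=(16,6) inclusive
    (2,1)@(5, 3): e=[170,12,10] → #
    (3,1)@(7, 3): e=[158,36,-2] → ·
    (2,2)@(5, 5): e=[138,12,42] → #
    (3,2)@(7, 5): e=[126,36,30] → #
    (4,2)@(9, 5): e=[114,60,18] → #
    (5,2)@(11, 5): e=[102,84,6] → #
    (6,2)@(13, 5): e=[90,108,-6] → ·
    (2,3)@(5, 7): e=[106,12,74] → #
    (6,3)@(13, 7): e=[58,108,26] → #
    (7,3)@(15, 7): e=[46,132,14] → #
    (8,3)@(17, 7): e=[34,156,2] → #
    (9,3)@(19, 7): e=[22,180,-10] → ·
  covered (24 px):
    · · · · · · · · · · ·
    · · # · · · · · · · ·
    · · # # # # · · · · ·
    · · # # # # # # # · ·
    · · # # # # # # # · ·
    · · # # # # · · · · ·
    · · # · · · · · · · ·
    · · · · · · · · · · ·
T1:
  2·area = 16
  edge (16, 6)→(20, 10): d=(4,4) inclusive
  edge (20, 10)→(14, 8): d=(-6,-2) inclusive
  edge (14, 8)→(16, 6): d=(2,-2) inclusive
    (5,0)@(11, 1): e=[0,36,-20] → ·  [on edge]
    (10,0)@(21, 1): e=[-40,56,0] → ·  [on edge]
    (6,1)@(13, 3): e=[0,28,-12] → ·  [on edge]
    (9,1)@(19, 3): e=[-24,40,0] → ·  [on edge]
    (2,2)@(5, 5): e=[40,0,-24] → ·  [on edge]
    (7,2)@(15, 5): e=[0,20,-4] → ·  [on edge]
    (8,2)@(17, 5): e=[-8,24,0] → ·  [on edge]
    (5,3)@(11, 7): e=[24,0,-8] → ·  [on edge]
    (7,3)@(15, 7): e=[8,8,0] → #  [on edge]
    (8,3)@(17, 7): e=[0,12,4] → #  [on edge]
    (9,3)@(19, 7): e=[-8,16,8] → ·
    (6,4)@(13, 9): e=[24,-8,0] → ·  [on edge]
    (8,4)@(17, 9): e=[8,0,8] → #  [on edge]
    (9,4)@(19, 9): e=[0,4,12] → #  [on edge]
    (5,5)@(11, 11): e=[40,-24,0] → ·  [on edge]
    (10,5)@(21, 11): e=[0,-4,20] → ·  [on edge]
    (4,6)@(9, 13): e=[56,-40,0] → ·  [on edge]
    (3,7)@(7, 15): e=[72,-56,0] → ·  [on edge]
  covered (4 px):
    · · · · · · · · · · ·
    · · · · · · · · · · ·
    · · · · · · · · · · ·
    · · · · · · · # # · ·
    · · · · · · · · # # ·
    · · · · · · · · · · ·
    · · · · · · · · · · ·
    · · · · · · · · · · ·
T2:
  2·area = 36  (B↔C swapped to make it positive)
  edge (20, 0)→(22, 2): d=(2,2) inclusive
  edge (22, 2)→(2, 0): d=(-20,-2) inclusive
  edge (2, 0)→(20, 0): d=(18,0) inclusive
    (6,0)@(13, 1): e=[16,2,18] → #
    (7,0)@(15, 1): e=[12,6,18] → #
    (8,0)@(17, 1): e=[8,10,18] → #
    (9,0)@(19, 1): e=[4,14,18] → #
    (10,0)@(21, 1): e=[0,18,18] → #  [on edge]
    (6,1)@(13, 3): e=[20,-38,54] → ·
    (7,1)@(15, 3): e=[16,-34,54] → ·
    (8,1)@(17, 3): e=[12,-30,54] → ·
    (9,1)@(19, 3): e=[8,-26,54] → ·
    (10,1)@(21, 3): e=[4,-22,54] → ·
  covered (5 px):
    · · · · · · # # # # #
    · · · · · · · · · · ·
    · · · · · · · · · · ·
    · · · · · · · · · · ·
    · · · · · · · · · · ·
    · · · · · · · · · · ·
    · · · · · · · · · · ·
    · · · · · · · · · · ·

Final: 33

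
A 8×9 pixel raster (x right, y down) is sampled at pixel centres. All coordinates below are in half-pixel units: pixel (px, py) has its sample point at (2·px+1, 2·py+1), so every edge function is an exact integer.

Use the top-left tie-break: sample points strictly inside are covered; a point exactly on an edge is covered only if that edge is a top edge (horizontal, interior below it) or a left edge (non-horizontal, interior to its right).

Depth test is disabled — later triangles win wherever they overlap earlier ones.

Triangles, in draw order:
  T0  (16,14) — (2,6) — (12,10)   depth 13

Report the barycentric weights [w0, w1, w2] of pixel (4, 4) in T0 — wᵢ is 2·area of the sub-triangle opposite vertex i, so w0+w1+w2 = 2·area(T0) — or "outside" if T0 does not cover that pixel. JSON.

T0:
  2·area = 24
  edge (16, 14)→(2, 6): d=(-14,-8) top-left  bias=+0
  edge (2, 6)→(12, 10): d=(10,4) right/bottom  bias=-1
  edge (12, 10)→(16, 14): d=(4,4) right/bottom  bias=-1
    (1,0)@(3, 1): e=[78,-54,0] → ·  [on edge]
    (2,1)@(5, 3): e=[66,-42,0] → ·  [on edge]
    (3,2)@(7, 5): e=[54,-30,0] → ·  [on edge]
    (4,3)@(9, 7): e=[42,-18,0] → ·  [on edge]
    (4,4)@(9, 9): e=[14,2,8] → █
    (5,4)@(11, 9): e=[30,-6,0] → ·  [on edge]
    (4,5)@(9, 11): e=[-14,22,16] → ·
    (5,5)@(11, 11): e=[2,14,8] → █
    (6,5)@(13, 11): e=[18,6,0] → ·  [on edge]
    (5,6)@(11, 13): e=[-26,34,16] → ·
    (7,6)@(15, 13): e=[6,18,0] → ·  [on edge]
  covered (2 px):
    · · · · · · · ·
    · · · · · · · ·
    · · · · · · · ·
    · · · · · · · ·
    · · · · █ · · ·
    · · · · · █ · ·
    · · · · · · · ·
    · · · · · · · ·
    · · · · · · · ·

Result: [2,8,14]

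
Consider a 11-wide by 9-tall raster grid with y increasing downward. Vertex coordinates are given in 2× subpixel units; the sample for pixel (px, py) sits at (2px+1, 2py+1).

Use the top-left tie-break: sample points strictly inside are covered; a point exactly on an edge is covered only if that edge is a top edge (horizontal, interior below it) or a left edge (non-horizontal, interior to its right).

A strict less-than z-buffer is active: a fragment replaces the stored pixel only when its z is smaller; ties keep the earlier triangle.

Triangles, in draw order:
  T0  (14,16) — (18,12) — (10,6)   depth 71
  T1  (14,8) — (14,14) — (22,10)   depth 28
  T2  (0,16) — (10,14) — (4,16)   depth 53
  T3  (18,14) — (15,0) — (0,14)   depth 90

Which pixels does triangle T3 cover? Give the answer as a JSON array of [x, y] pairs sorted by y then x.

T0:
  2·area = 56  (B↔C swapped to make it positive)
  edge (14, 16)→(10, 6): d=(-4,-10) top-left  bias=+0
  edge (10, 6)→(18, 12): d=(8,6) right/bottom  bias=-1
  edge (18, 12)→(14, 16): d=(-4,4) right/bottom  bias=-1
    (5,3)@(11, 7): e=[6,2,48] → X
    (6,3)@(13, 7): e=[26,-10,40] → .
    (5,4)@(11, 9): e=[-2,18,40] → .
    (6,4)@(13, 9): e=[18,6,32] → X
    (7,4)@(15, 9): e=[38,-6,24] → .
    (10,4)@(21, 9): e=[98,-42,0] → .  [on edge]
    (6,5)@(13, 11): e=[10,22,24] → X
    (7,5)@(15, 11): e=[30,10,16] → X
    (8,5)@(17, 11): e=[50,-2,8] → .
    (9,5)@(19, 11): e=[70,-14,0] → .  [on edge]
    (6,6)@(13, 13): e=[2,38,16] → X
    (8,6)@(17, 13): e=[42,14,0] → .  [on edge]
    (7,7)@(15, 15): e=[14,42,0] → .  [on edge]
    (6,8)@(13, 17): e=[-14,70,0] → .  [on edge]
  covered (6 px):
    . . . . . . . . . . .
    . . . . . . . . . . .
    . . . . . . . . . . .
    . . . . . X . . . . .
    . . . . . . X . . . .
    . . . . . . X X . . .
    . . . . . . X X . . .
    . . . . . . . . . . .
    . . . . . . . . . . .
T1:
  2·area = 48  (B↔C swapped to make it positive)
  edge (14, 8)→(22, 10): d=(8,2) right/bottom  bias=-1
  edge (22, 10)→(14, 14): d=(-8,4) right/bottom  bias=-1
  edge (14, 14)→(14, 8): d=(0,-6) top-left  bias=+0
    (7,4)@(15, 9): e=[6,36,6] → X
    (8,4)@(17, 9): e=[2,28,18] → X
    (9,4)@(19, 9): e=[-2,20,30] → .
    (7,5)@(15, 11): e=[22,20,6] → X
    (9,5)@(19, 11): e=[14,4,30] → X
    (10,5)@(21, 11): e=[10,-4,42] → .
    (7,6)@(15, 13): e=[38,4,6] → X
    (8,6)@(17, 13): e=[34,-4,18] → .
    (9,6)@(19, 13): e=[30,-12,30] → .
    (7,7)@(15, 15): e=[54,-12,6] → .
  covered (6 px):
    . . . . . . . . . . .
    . . . . . . . . . . .
    . . . . . . . . . . .
    . . . . . . . . . . .
    . . . . . . . X X . .
    . . . . . . . X X X .
    . . . . . . . X . . .
    . . . . . . . . . . .
    . . . . . . . . . . .
T2:
  2·area = 8
  edge (0, 16)→(10, 14): d=(10,-2) top-left  bias=+0
  edge (10, 14)→(4, 16): d=(-6,2) right/bottom  bias=-1
  edge (4, 16)→(0, 16): d=(-4,0) right/bottom  bias=-1
    (9,5)@(19, 11): e=[-12,0,20] → .  [on edge]
    (6,6)@(13, 13): e=[-4,0,12] → .  [on edge]
    (7,6)@(15, 13): e=[0,-4,12] → .  [on edge]
    (2,7)@(5, 15): e=[0,4,4] → X  [on edge]
    (3,7)@(7, 15): e=[4,0,4] → .  [on edge]
    (0,8)@(1, 17): e=[12,0,-4] → .  [on edge]
    (2,8)@(5, 17): e=[20,-8,-4] → .
  covered (1 px):
    . . . . . . . . . . .
    . . . . . . . . . . .
    . . . . . . . . . . .
    . . . . . . . . . . .
    . . . . . . . . . . .
    . . . . . . . . . . .
    . . . . . . . . . . .
    . . X . . . . . . . .
    . . . . . . . . . . .
T3:
  2·area = 252  (B↔C swapped to make it positive)
  edge (18, 14)→(0, 14): d=(-18,0) right/bottom  bias=-1
  edge (0, 14)→(15, 0): d=(15,-14) top-left  bias=+0
  edge (15, 0)→(18, 14): d=(3,14) right/bottom  bias=-1
    (7,0)@(15, 1): e=[234,15,3] → X
    (8,0)@(17, 1): e=[234,43,-25] → .
    (6,1)@(13, 3): e=[198,17,37] → X
    (8,1)@(17, 3): e=[198,73,-19] → .
    (5,2)@(11, 5): e=[162,19,71] → X
    (8,2)@(17, 5): e=[162,103,-13] → .
    (4,3)@(9, 7): e=[126,21,105] → X
    (8,3)@(17, 7): e=[126,133,-7] → .
    (3,4)@(7, 9): e=[90,23,139] → X
    (8,4)@(17, 9): e=[90,163,-1] → .
    (2,5)@(5, 11): e=[54,25,173] → X
    (8,5)@(17, 11): e=[54,193,5] → X
  covered (30 px):
    . . . . . . . X . . .
    . . . . . . X X . . .
    . . . . . X X X . . .
    . . . . X X X X . . .
    . . . X X X X X . . .
    . . X X X X X X X . .
    . X X X X X X X X . .
    . . . . . . . . . . .
    . . . . . . . . . . .

Result: [[7,0],[6,1],[7,1],[5,2],[6,2],[7,2],[4,3],[5,3],[6,3],[7,3],[3,4],[4,4],[5,4],[6,4],[7,4],[2,5],[3,5],[4,5],[5,5],[6,5],[7,5],[8,5],[1,6],[2,6],[3,6],[4,6],[5,6],[6,6],[7,6],[8,6]]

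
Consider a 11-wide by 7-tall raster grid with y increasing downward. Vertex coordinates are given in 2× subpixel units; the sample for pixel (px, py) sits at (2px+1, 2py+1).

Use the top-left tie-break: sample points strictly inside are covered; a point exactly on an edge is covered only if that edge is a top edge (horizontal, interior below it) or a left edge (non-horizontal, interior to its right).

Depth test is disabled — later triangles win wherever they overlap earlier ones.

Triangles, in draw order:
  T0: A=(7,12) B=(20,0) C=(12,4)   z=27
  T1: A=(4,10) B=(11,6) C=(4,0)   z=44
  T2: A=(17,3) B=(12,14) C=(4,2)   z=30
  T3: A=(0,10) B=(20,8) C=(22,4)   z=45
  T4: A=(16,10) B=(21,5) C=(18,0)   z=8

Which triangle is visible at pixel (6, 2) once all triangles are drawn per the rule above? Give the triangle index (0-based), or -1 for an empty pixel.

T0:
  2·area = 44  (B↔C swapped to make it positive)
  edge (7, 12)→(12, 4): d=(5,-8) top-left  bias=+0
  edge (12, 4)→(20, 0): d=(8,-4) top-left  bias=+0
  edge (20, 0)→(7, 12): d=(-13,12) right/bottom  bias=-1
    (7,1)@(15, 3): e=[19,4,21] → █
    (8,1)@(17, 3): e=[35,12,-3] → ·
    (6,2)@(13, 5): e=[13,12,19] → █
    (7,2)@(15, 5): e=[29,20,-5] → ·
    (5,3)@(11, 7): e=[7,20,17] → █
    (6,3)@(13, 7): e=[23,28,-7] → ·
    (4,4)@(9, 9): e=[1,28,15] → █
    (5,4)@(11, 9): e=[17,36,-9] → ·
    (4,5)@(9, 11): e=[11,44,-11] → ·
  covered (4 px):
    · · · · · · · · · · ·
    · · · · · · · █ · · ·
    · · · · · · █ · · · ·
    · · · · · █ · · · · ·
    · · · · █ · · · · · ·
    · · · · · · · · · · ·
    · · · · · · · · · · ·
T1:
  2·area = 70  (B↔C swapped to make it positive)
  edge (4, 10)→(4, 0): d=(0,-10) top-left  bias=+0
  edge (4, 0)→(11, 6): d=(7,6) right/bottom  bias=-1
  edge (11, 6)→(4, 10): d=(-7,4) right/bottom  bias=-1
    (2,0)@(5, 1): e=[10,1,59] → █
    (3,0)@(7, 1): e=[30,-11,51] → ·
    (2,1)@(5, 3): e=[10,15,45] → █
    (3,1)@(7, 3): e=[30,3,37] → █
    (4,1)@(9, 3): e=[50,-9,29] → ·
    (2,2)@(5, 5): e=[10,29,31] → █
    (4,2)@(9, 5): e=[50,5,15] → █
    (5,2)@(11, 5): e=[70,-7,7] → ·
    (2,3)@(5, 7): e=[10,43,17] → █
    (5,3)@(11, 7): e=[70,7,-7] → ·
    (2,4)@(5, 9): e=[10,57,3] → █
    (3,4)@(7, 9): e=[30,45,-5] → ·
  covered (10 px):
    · · █ · · · · · · · ·
    · · █ █ · · · · · · ·
    · · █ █ █ · · · · · ·
    · · █ █ █ · · · · · ·
    · · █ · · · · · · · ·
    · · · · · · · · · · ·
    · · · · · · · · · · ·
T2:
  2·area = 148
  edge (17, 3)→(12, 14): d=(-5,11) right/bottom  bias=-1
  edge (12, 14)→(4, 2): d=(-8,-12) top-left  bias=+0
  edge (4, 2)→(17, 3): d=(13,1) right/bottom  bias=-1
    (2,1)@(5, 3): e=[132,4,12] → █
    (3,1)@(7, 3): e=[110,28,10] → █
    (4,1)@(9, 3): e=[88,52,8] → █
    (5,1)@(11, 3): e=[66,76,6] → █
    (6,1)@(13, 3): e=[44,100,4] → █
    (7,1)@(15, 3): e=[22,124,2] → █
    (8,1)@(17, 3): e=[0,148,0] → ·  [on edge]
    (2,2)@(5, 5): e=[122,-12,38] → ·
    (3,2)@(7, 5): e=[100,12,36] → █
    (8,2)@(17, 5): e=[-10,132,26] → ·
    (3,3)@(7, 7): e=[90,-4,62] → ·
    (4,3)@(9, 7): e=[68,20,60] → █
  covered (20 px):
    · · · · · · · · · · ·
    · · █ █ █ █ █ █ · · ·
    · · · █ █ █ █ █ · · ·
    · · · · █ █ █ █ · · ·
    · · · · █ █ █ · · · ·
    · · · · · █ █ · · · ·
    · · · · · · · · · · ·
T3:
  2·area = 76  (B↔C swapped to make it positive)
  edge (0, 10)→(22, 4): d=(22,-6) top-left  bias=+0
  edge (22, 4)→(20, 8): d=(-2,4) right/bottom  bias=-1
  edge (20, 8)→(0, 10): d=(-20,2) right/bottom  bias=-1
    (9,2)@(19, 5): e=[4,10,62] → █
    (10,2)@(21, 5): e=[16,2,58] → █
    (5,3)@(11, 7): e=[0,38,38] → █  [on edge]
    (6,3)@(13, 7): e=[12,30,34] → █
    (7,3)@(15, 7): e=[24,22,30] → █
    (8,3)@(17, 7): e=[36,14,26] → █
    (10,3)@(21, 7): e=[60,-2,18] → ·
    (2,4)@(5, 9): e=[8,58,10] → █
    (3,4)@(7, 9): e=[20,50,6] → █
    (4,4)@(9, 9): e=[32,42,2] → █
    (5,4)@(11, 9): e=[44,34,-2] → ·
    (6,4)@(13, 9): e=[56,26,-6] → ·
  covered (10 px):
    · · · · · · · · · · ·
    · · · · · · · · · · ·
    · · · · · · · · · █ █
    · · · · · █ █ █ █ █ ·
    · · █ █ █ · · · · · ·
    · · · · · · · · · · ·
    · · · · · · · · · · ·
T4:
  2·area = 40  (B↔C swapped to make it positive)
  edge (16, 10)→(18, 0): d=(2,-10) top-left  bias=+0
  edge (18, 0)→(21, 5): d=(3,5) right/bottom  bias=-1
  edge (21, 5)→(16, 10): d=(-5,5) right/bottom  bias=-1
    (9,1)@(19, 3): e=[16,4,20] → █
    (10,1)@(21, 3): e=[36,-6,10] → ·
    (8,2)@(17, 5): e=[0,20,20] → █  [on edge]
    (10,2)@(21, 5): e=[40,0,0] → ·  [on edge]
    (8,3)@(17, 7): e=[4,26,10] → █
    (9,3)@(19, 7): e=[24,16,0] → ·  [on edge]
    (8,4)@(17, 9): e=[8,32,0] → ·  [on edge]
    (7,5)@(15, 11): e=[-8,48,0] → ·  [on edge]
    (6,6)@(13, 13): e=[-24,64,0] → ·  [on edge]
  covered (4 px):
    · · · · · · · · · · ·
    · · · · · · · · · █ ·
    · · · · · · · · █ █ ·
    · · · · · · · · █ · ·
    · · · · · · · · · · ·
    · · · · · · · · · · ·
    · · · · · · · · · · ·

Z-buffer (winner per pixel, '.' = empty):
  . . 1 . . . . . . . .
  . . 2 2 2 2 2 2 . 4 .
  . . 1 2 2 2 2 2 4 4 3
  . . 1 1 2 3 3 3 4 3 .
  . . 3 3 3 2 2 . . . .
  . . . . . 2 2 . . . .
  . . . . . . . . . . .

Answer: 2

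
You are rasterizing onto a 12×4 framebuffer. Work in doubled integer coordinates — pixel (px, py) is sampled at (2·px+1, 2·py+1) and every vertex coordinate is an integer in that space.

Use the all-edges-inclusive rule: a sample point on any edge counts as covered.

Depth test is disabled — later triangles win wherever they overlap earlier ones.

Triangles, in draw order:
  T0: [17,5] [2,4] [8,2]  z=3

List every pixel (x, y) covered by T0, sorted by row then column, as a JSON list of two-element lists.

T0:
  2·area = 36
  edge (17, 5)→(2, 4): d=(-15,-1) inclusive
  edge (2, 4)→(8, 2): d=(6,-2) inclusive
  edge (8, 2)→(17, 5): d=(9,3) inclusive
    (2,0)@(5, 1): e=[48,-12,0] → ·  [on edge]
    (5,0)@(11, 1): e=[54,0,-18] → ·  [on edge]
    (2,1)@(5, 3): e=[18,0,18] → █  [on edge]
    (3,1)@(7, 3): e=[20,4,12] → █
    (4,1)@(9, 3): e=[22,8,6] → █
    (5,1)@(11, 3): e=[24,12,0] → █  [on edge]
    (6,1)@(13, 3): e=[26,16,-6] → ·
    (2,2)@(5, 5): e=[-12,12,36] → ·
    (3,2)@(7, 5): e=[-10,16,30] → ·
    (4,2)@(9, 5): e=[-8,20,24] → ·
    (5,2)@(11, 5): e=[-6,24,18] → ·
    (8,2)@(17, 5): e=[0,36,0] → █  [on edge]
    (11,3)@(23, 7): e=[-24,60,0] → ·  [on edge]
  covered (5 px):
    · · · · · · · · · · · ·
    · · █ █ █ █ · · · · · ·
    · · · · · · · · █ · · ·
    · · · · · · · · · · · ·

Answer: [[2,1],[3,1],[4,1],[5,1],[8,2]]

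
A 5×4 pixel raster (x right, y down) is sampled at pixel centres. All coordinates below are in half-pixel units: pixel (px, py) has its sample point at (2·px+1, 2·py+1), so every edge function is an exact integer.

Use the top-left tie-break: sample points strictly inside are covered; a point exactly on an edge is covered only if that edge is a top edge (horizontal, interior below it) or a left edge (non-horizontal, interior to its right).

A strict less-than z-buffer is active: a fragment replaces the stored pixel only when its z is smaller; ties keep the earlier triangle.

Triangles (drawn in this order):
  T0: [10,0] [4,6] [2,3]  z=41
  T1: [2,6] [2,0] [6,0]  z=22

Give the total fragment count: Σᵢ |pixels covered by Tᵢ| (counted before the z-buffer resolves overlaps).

T0:
  2·area = 30
  edge (10, 0)→(4, 6): d=(-6,6) right/bottom  bias=-1
  edge (4, 6)→(2, 3): d=(-2,-3) top-left  bias=+0
  edge (2, 3)→(10, 0): d=(8,-3) top-left  bias=+0
    (4,0)@(9, 1): e=[0,25,5] → .  [on edge]
    (1,1)@(3, 3): e=[24,3,3] → X
    (2,1)@(5, 3): e=[12,9,9] → X
    (3,1)@(7, 3): e=[0,15,15] → .  [on edge]
    (1,2)@(3, 5): e=[12,-1,19] → .
    (2,2)@(5, 5): e=[0,5,25] → .  [on edge]
    (1,3)@(3, 7): e=[0,-5,35] → .  [on edge]
  covered (2 px):
    . . . . .
    . X X . .
    . . . . .
    . . . . .
T1:
  2·area = 24
  edge (2, 6)→(2, 0): d=(0,-6) top-left  bias=+0
  edge (2, 0)→(6, 0): d=(4,0) top-left  bias=+0
  edge (6, 0)→(2, 6): d=(-4,6) right/bottom  bias=-1
    (1,0)@(3, 1): e=[6,4,14] → X
    (2,0)@(5, 1): e=[18,4,2] → X
    (3,0)@(7, 1): e=[30,4,-10] → .
    (1,1)@(3, 3): e=[6,12,6] → X
    (2,1)@(5, 3): e=[18,12,-6] → .
    (1,2)@(3, 5): e=[6,20,-2] → .
  covered (3 px):
    . X X . .
    . X . . .
    . . . . .
    . . . . .

Result: 5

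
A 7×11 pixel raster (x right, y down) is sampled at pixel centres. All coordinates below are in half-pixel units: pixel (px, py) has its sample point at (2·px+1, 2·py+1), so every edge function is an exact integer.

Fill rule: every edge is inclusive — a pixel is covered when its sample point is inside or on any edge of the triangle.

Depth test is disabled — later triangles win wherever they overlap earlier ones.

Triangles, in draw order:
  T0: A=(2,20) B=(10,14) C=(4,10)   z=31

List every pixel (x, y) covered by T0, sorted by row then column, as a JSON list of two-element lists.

T0:
  2·area = 68  (B↔C swapped to make it positive)
  edge (2, 20)→(4, 10): d=(2,-10) inclusive
  edge (4, 10)→(10, 14): d=(6,4) inclusive
  edge (10, 14)→(2, 20): d=(-8,6) inclusive
    (2,2)@(5, 5): e=[0,-34,102] → .  [on edge]
    (2,5)@(5, 11): e=[12,2,54] → X
    (3,5)@(7, 11): e=[32,-6,42] → .
    (2,6)@(5, 13): e=[16,14,38] → X
    (3,6)@(7, 13): e=[36,6,26] → X
    (4,6)@(9, 13): e=[56,-2,14] → .
    (1,7)@(3, 15): e=[0,34,34] → X  [on edge]
    (4,7)@(9, 15): e=[60,10,-2] → .
    (1,8)@(3, 17): e=[4,46,18] → X
    (3,8)@(7, 17): e=[44,30,-6] → .
    (1,9)@(3, 19): e=[8,58,2] → X
    (2,9)@(5, 19): e=[28,50,-10] → .
  covered (9 px):
    . . . . . . .
    . . . . . . .
    . . . . . . .
    . . . . . . .
    . . . . . . .
    . . X . . . .
    . . X X . . .
    . X X X . . .
    . X X . . . .
    . X . . . . .
    . . . . . . .

Answer: [[2,5],[2,6],[3,6],[1,7],[2,7],[3,7],[1,8],[2,8],[1,9]]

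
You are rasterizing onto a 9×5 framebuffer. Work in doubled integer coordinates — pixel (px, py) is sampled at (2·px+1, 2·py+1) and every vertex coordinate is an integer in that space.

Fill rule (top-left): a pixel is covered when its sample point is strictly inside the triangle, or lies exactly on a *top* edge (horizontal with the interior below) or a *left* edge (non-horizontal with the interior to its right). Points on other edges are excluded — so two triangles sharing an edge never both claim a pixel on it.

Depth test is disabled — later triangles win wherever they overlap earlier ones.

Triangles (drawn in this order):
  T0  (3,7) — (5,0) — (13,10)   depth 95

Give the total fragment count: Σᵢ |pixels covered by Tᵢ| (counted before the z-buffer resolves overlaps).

T0:
  2·area = 76
  edge (3, 7)→(5, 0): d=(2,-7) top-left  bias=+0
  edge (5, 0)→(13, 10): d=(8,10) right/bottom  bias=-1
  edge (13, 10)→(3, 7): d=(-10,-3) top-left  bias=+0
    (2,0)@(5, 1): e=[2,8,66] → X
    (3,0)@(7, 1): e=[16,-12,72] → .
    (2,1)@(5, 3): e=[6,24,46] → X
    (3,1)@(7, 3): e=[20,4,52] → X
    (4,1)@(9, 3): e=[34,-16,58] → .
    (2,2)@(5, 5): e=[10,40,26] → X
    (4,2)@(9, 5): e=[38,0,38] → .  [on edge]
    (1,3)@(3, 7): e=[0,76,0] → X  [on edge]
    (4,3)@(9, 7): e=[42,16,18] → X
    (5,3)@(11, 7): e=[56,-4,24] → .
    (1,4)@(3, 9): e=[4,92,-20] → .
    (2,4)@(5, 9): e=[18,72,-14] → .
  covered (10 px):
    . . X . . . . . .
    . . X X . . . . .
    . . X X . . . . .
    . X X X X . . . .
    . . . . . X . . .

Answer: 10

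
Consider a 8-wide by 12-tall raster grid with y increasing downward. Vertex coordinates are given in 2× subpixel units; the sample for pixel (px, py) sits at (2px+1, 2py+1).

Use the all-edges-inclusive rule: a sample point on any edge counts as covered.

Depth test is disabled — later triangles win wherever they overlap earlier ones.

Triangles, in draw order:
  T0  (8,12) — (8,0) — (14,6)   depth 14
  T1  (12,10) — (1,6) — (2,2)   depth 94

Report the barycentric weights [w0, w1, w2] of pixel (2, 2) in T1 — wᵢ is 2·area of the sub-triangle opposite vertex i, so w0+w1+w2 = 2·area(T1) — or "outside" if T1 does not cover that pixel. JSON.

T0:
  2·area = 72
  edge (8, 12)→(8, 0): d=(0,-12) inclusive
  edge (8, 0)→(14, 6): d=(6,6) inclusive
  edge (14, 6)→(8, 12): d=(-6,6) inclusive
    (4,0)@(9, 1): e=[12,0,60] → █  [on edge]
    (5,0)@(11, 1): e=[36,-12,48] → ·
    (4,1)@(9, 3): e=[12,12,48] → █
    (5,1)@(11, 3): e=[36,0,36] → █  [on edge]
    (6,1)@(13, 3): e=[60,-12,24] → ·
    (4,2)@(9, 5): e=[12,24,36] → █
    (6,2)@(13, 5): e=[60,0,12] → █  [on edge]
    (7,2)@(15, 5): e=[84,-12,0] → ·  [on edge]
    (4,3)@(9, 7): e=[12,36,24] → █
    (6,3)@(13, 7): e=[60,12,0] → █  [on edge]
    (7,3)@(15, 7): e=[84,0,-12] → ·  [on edge]
    (4,4)@(9, 9): e=[12,48,12] → █
    (5,4)@(11, 9): e=[36,36,0] → █  [on edge]
    (4,5)@(9, 11): e=[12,60,0] → █  [on edge]
    (3,6)@(7, 13): e=[-12,84,0] → ·  [on edge]
    (2,7)@(5, 15): e=[-36,108,0] → ·  [on edge]
    (1,8)@(3, 17): e=[-60,132,0] → ·  [on edge]
    (0,9)@(1, 19): e=[-84,156,0] → ·  [on edge]
  covered (12 px):
    · · · · █ · · ·
    · · · · █ █ · ·
    · · · · █ █ █ ·
    · · · · █ █ █ ·
    · · · · █ █ · ·
    · · · · █ · · ·
    · · · · · · · ·
    · · · · · · · ·
    · · · · · · · ·
    · · · · · · · ·
    · · · · · · · ·
    · · · · · · · ·
T1:
  2·area = 48
  edge (12, 10)→(1, 6): d=(-11,-4) inclusive
  edge (1, 6)→(2, 2): d=(1,-4) inclusive
  edge (2, 2)→(12, 10): d=(10,8) inclusive
    (1,1)@(3, 3): e=[41,5,2] → █
    (2,1)@(5, 3): e=[49,13,-14] → ·
    (1,2)@(3, 5): e=[19,7,22] → █
    (2,2)@(5, 5): e=[27,15,6] → █
    (3,2)@(7, 5): e=[35,23,-10] → ·
    (1,3)@(3, 7): e=[-3,9,42] → ·
    (2,3)@(5, 7): e=[5,17,26] → █
    (3,3)@(7, 7): e=[13,25,10] → █
    (4,3)@(9, 7): e=[21,33,-6] → ·
    (2,4)@(5, 9): e=[-17,19,46] → ·
    (3,4)@(7, 9): e=[-9,27,30] → ·
  covered (5 px):
    · · · · · · · ·
    · █ · · · · · ·
    · █ █ · · · · ·
    · · █ █ · · · ·
    · · · · · · · ·
    · · · · · · · ·
    · · · · · · · ·
    · · · · · · · ·
    · · · · · · · ·
    · · · · · · · ·
    · · · · · · · ·
    · · · · · · · ·

Answer: [15,6,27]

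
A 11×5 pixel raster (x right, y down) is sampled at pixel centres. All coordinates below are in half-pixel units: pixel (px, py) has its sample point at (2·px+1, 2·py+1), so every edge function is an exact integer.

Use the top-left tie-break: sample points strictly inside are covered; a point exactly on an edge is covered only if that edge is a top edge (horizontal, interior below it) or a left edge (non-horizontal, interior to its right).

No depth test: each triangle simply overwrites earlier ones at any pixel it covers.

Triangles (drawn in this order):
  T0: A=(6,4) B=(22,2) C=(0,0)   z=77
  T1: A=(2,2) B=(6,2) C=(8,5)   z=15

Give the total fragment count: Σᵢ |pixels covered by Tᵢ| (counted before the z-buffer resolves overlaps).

T0:
  2·area = 76  (B↔C swapped to make it positive)
  edge (6, 4)→(0, 0): d=(-6,-4) top-left  bias=+0
  edge (0, 0)→(22, 2): d=(22,2) right/bottom  bias=-1
  edge (22, 2)→(6, 4): d=(-16,2) right/bottom  bias=-1
    (1,0)@(3, 1): e=[6,16,54] → X
    (2,0)@(5, 1): e=[14,12,50] → X
    (3,0)@(7, 1): e=[22,8,46] → X
    (4,0)@(9, 1): e=[30,4,42] → X
    (5,0)@(11, 1): e=[38,0,38] → .  [on edge]
    (1,1)@(3, 3): e=[-6,60,22] → .
    (2,1)@(5, 3): e=[2,56,18] → X
    (5,1)@(11, 3): e=[26,44,6] → X
    (6,1)@(13, 3): e=[34,40,2] → X
    (7,1)@(15, 3): e=[42,36,-2] → .
    (2,2)@(5, 5): e=[-10,100,-14] → .
    (3,2)@(7, 5): e=[-2,96,-18] → .
  covered (9 px):
    . X X X X . . . . . .
    . . X X X X X . . . .
    . . . . . . . . . . .
    . . . . . . . . . . .
    . . . . . . . . . . .
T1:
  2·area = 12
  edge (2, 2)→(6, 2): d=(4,0) top-left  bias=+0
  edge (6, 2)→(8, 5): d=(2,3) right/bottom  bias=-1
  edge (8, 5)→(2, 2): d=(-6,-3) top-left  bias=+0
    (2,1)@(5, 3): e=[4,5,3] → X
    (3,1)@(7, 3): e=[4,-1,9] → .
    (2,2)@(5, 5): e=[12,9,-9] → .
  covered (1 px):
    . . . . . . . . . . .
    . . X . . . . . . . .
    . . . . . . . . . . .
    . . . . . . . . . . .
    . . . . . . . . . . .

Result: 10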